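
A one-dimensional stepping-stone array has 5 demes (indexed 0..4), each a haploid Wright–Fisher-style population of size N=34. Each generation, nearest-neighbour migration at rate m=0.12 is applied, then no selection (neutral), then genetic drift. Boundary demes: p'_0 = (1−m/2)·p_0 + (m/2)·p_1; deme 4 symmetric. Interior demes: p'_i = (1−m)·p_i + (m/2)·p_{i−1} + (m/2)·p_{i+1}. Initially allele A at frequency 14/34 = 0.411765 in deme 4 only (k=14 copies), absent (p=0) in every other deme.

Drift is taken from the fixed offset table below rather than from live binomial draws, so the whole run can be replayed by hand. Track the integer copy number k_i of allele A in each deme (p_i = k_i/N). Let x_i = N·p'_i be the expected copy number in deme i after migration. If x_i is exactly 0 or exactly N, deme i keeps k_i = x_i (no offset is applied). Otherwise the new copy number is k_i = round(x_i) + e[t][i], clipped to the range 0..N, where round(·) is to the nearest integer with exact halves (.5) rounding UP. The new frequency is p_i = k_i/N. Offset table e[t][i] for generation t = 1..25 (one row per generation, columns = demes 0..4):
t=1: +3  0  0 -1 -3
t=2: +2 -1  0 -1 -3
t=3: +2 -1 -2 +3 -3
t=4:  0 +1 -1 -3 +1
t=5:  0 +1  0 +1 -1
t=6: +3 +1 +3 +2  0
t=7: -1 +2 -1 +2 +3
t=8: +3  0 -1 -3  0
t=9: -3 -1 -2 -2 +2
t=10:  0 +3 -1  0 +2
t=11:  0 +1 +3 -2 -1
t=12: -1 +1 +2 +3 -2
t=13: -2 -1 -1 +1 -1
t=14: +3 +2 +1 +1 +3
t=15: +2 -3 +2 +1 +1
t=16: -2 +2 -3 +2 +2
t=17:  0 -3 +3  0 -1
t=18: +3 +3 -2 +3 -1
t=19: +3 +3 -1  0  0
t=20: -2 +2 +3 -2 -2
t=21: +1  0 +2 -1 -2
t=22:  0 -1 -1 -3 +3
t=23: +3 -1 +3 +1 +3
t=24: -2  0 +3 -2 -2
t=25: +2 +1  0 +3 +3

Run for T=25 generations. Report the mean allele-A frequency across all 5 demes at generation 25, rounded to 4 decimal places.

t=0: k=[0 0 0 0 14]
t=1: x=[0.0000 0.0000 0.0000 0.8400 13.1600] k=[0 0 0 0 10]
t=2: x=[0.0000 0.0000 0.0000 0.6000 9.4000] k=[0 0 0 0 6]
t=3: x=[0.0000 0.0000 0.0000 0.3600 5.6400] k=[0 0 0 3 3]
t=4: x=[0.0000 0.0000 0.1800 2.8200 3.0000] k=[0 0 0 0 4]
t=5: x=[0.0000 0.0000 0.0000 0.2400 3.7600] k=[0 0 0 1 3]
t=6: x=[0.0000 0.0000 0.0600 1.0600 2.8800] k=[0 0 3 3 3]
t=7: x=[0.0000 0.1800 2.8200 3.0000 3.0000] k=[0 2 2 5 6]
t=8: x=[0.1200 1.8800 2.1800 4.8800 5.9400] k=[3 2 1 2 6]
t=9: x=[2.9400 2.0000 1.1200 2.1800 5.7600] k=[0 1 0 0 8]
t=10: x=[0.0600 0.8800 0.0600 0.4800 7.5200] k=[0 4 0 0 10]
t=11: x=[0.2400 3.5200 0.2400 0.6000 9.4000] k=[0 5 3 0 8]
t=12: x=[0.3000 4.5800 2.9400 0.6600 7.5200] k=[0 6 5 4 6]
t=13: x=[0.3600 5.5800 5.0000 4.1800 5.8800] k=[0 5 4 5 5]
t=14: x=[0.3000 4.6400 4.1200 4.9400 5.0000] k=[3 7 5 6 8]
t=15: x=[3.2400 6.6400 5.1800 6.0600 7.8800] k=[5 4 7 7 9]
t=16: x=[4.9400 4.2400 6.8200 7.1200 8.8800] k=[3 6 4 9 11]
t=17: x=[3.1800 5.7000 4.4200 8.8200 10.8800] k=[3 3 7 9 10]
t=18: x=[3.0000 3.2400 6.8800 8.9400 9.9400] k=[6 6 5 12 9]
t=19: x=[6.0000 5.9400 5.4800 11.4000 9.1800] k=[9 9 4 11 9]
t=20: x=[9.0000 8.7000 4.7200 10.4600 9.1200] k=[7 11 8 8 7]
t=21: x=[7.2400 10.5800 8.1800 7.9400 7.0600] k=[8 11 10 7 5]
t=22: x=[8.1800 10.7600 9.8800 7.0600 5.1200] k=[8 10 9 4 8]
t=23: x=[8.1200 9.8200 8.7600 4.5400 7.7600] k=[11 9 12 6 11]
t=24: x=[10.8800 9.3000 11.4600 6.6600 10.7000] k=[9 9 14 5 9]
t=25: x=[9.0000 9.3000 13.1600 5.7800 8.7600] k=[11 10 13 9 12]

0.3235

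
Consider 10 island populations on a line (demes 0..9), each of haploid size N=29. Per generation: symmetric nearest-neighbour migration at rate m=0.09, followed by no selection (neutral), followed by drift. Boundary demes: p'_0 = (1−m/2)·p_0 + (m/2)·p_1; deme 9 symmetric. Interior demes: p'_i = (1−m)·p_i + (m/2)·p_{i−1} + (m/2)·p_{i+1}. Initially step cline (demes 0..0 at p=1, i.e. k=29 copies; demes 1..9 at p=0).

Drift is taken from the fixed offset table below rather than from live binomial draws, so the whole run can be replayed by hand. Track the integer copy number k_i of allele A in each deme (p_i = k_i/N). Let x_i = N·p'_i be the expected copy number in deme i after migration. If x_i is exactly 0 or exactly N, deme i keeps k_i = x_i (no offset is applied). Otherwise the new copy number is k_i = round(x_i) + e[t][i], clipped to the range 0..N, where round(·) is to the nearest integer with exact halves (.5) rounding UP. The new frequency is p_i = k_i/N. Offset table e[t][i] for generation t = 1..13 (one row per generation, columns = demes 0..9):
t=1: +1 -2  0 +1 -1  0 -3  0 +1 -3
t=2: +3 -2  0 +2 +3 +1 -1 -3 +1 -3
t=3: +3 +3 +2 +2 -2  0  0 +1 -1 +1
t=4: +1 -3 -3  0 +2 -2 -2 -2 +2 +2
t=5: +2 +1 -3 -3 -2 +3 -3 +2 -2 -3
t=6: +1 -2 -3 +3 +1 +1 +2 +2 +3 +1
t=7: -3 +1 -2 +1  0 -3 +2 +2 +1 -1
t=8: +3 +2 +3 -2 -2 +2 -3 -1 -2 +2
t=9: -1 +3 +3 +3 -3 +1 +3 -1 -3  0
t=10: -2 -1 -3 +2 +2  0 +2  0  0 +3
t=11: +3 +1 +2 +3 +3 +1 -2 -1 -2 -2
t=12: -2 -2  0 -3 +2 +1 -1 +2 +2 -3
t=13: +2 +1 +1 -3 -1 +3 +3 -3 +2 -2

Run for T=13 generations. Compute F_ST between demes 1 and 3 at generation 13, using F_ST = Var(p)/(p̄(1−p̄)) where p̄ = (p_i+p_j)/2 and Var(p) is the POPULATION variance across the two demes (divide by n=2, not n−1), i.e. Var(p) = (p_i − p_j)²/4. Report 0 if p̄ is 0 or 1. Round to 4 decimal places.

0.1385

t=0: k=[29 0 0 0 0 0 0 0 0 0]
t=1: x=[27.6950 1.3050 0.0000 0.0000 0.0000 0.0000 0.0000 0.0000 0.0000 0.0000] k=[29 0 0 0 0 0 0 0 0 0]
t=2: x=[27.6950 1.3050 0.0000 0.0000 0.0000 0.0000 0.0000 0.0000 0.0000 0.0000] k=[29 0 0 0 0 0 0 0 0 0]
t=3: x=[27.6950 1.3050 0.0000 0.0000 0.0000 0.0000 0.0000 0.0000 0.0000 0.0000] k=[29 4 0 0 0 0 0 0 0 0]
t=4: x=[27.8750 4.9450 0.1800 0.0000 0.0000 0.0000 0.0000 0.0000 0.0000 0.0000] k=[29 2 0 0 0 0 0 0 0 0]
t=5: x=[27.7850 3.1250 0.0900 0.0000 0.0000 0.0000 0.0000 0.0000 0.0000 0.0000] k=[29 4 0 0 0 0 0 0 0 0]
t=6: x=[27.8750 4.9450 0.1800 0.0000 0.0000 0.0000 0.0000 0.0000 0.0000 0.0000] k=[29 3 0 0 0 0 0 0 0 0]
t=7: x=[27.8300 4.0350 0.1350 0.0000 0.0000 0.0000 0.0000 0.0000 0.0000 0.0000] k=[25 5 0 0 0 0 0 0 0 0]
t=8: x=[24.1000 5.6750 0.2250 0.0000 0.0000 0.0000 0.0000 0.0000 0.0000 0.0000] k=[27 8 3 0 0 0 0 0 0 0]
t=9: x=[26.1450 8.6300 3.0900 0.1350 0.0000 0.0000 0.0000 0.0000 0.0000 0.0000] k=[25 12 6 3 0 0 0 0 0 0]
t=10: x=[24.4150 12.3150 6.1350 3.0000 0.1350 0.0000 0.0000 0.0000 0.0000 0.0000] k=[22 11 3 5 2 0 0 0 0 0]
t=11: x=[21.5050 11.1350 3.4500 4.7750 2.0450 0.0900 0.0000 0.0000 0.0000 0.0000] k=[25 12 5 8 5 1 0 0 0 0]
t=12: x=[24.4150 12.2700 5.4500 7.7300 4.9550 1.1350 0.0450 0.0000 0.0000 0.0000] k=[22 10 5 5 7 2 0 0 0 0]
t=13: x=[21.4600 10.3150 5.2250 5.0900 6.6850 2.1350 0.0900 0.0000 0.0000 0.0000] k=[23 11 6 2 6 5 3 0 0 0]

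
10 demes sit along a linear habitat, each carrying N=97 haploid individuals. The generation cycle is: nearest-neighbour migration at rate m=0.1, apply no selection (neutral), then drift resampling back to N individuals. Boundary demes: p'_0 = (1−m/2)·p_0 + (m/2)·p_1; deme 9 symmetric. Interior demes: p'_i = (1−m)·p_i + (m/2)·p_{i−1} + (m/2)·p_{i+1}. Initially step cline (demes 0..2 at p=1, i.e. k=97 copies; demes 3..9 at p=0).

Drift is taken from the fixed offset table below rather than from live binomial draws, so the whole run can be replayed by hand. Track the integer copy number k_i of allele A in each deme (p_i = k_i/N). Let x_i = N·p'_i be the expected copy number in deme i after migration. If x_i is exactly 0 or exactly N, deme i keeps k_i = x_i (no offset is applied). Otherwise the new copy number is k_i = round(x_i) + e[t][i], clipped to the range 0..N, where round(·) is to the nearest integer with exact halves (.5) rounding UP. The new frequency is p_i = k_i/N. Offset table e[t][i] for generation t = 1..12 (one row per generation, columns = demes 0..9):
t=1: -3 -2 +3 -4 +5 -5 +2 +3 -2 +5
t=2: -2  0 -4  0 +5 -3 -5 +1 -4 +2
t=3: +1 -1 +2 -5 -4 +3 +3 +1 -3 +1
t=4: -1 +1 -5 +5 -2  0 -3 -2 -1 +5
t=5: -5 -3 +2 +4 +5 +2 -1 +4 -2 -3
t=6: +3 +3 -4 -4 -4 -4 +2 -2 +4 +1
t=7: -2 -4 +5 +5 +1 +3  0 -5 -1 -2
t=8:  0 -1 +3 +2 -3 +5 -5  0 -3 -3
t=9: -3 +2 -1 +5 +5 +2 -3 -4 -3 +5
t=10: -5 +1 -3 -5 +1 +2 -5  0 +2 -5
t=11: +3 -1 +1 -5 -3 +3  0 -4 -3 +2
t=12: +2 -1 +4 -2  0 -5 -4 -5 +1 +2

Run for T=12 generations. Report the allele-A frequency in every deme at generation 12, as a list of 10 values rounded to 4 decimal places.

[0.9175, 0.8763, 0.7423, 0.2680, 0.1134, 0.0825, 0.0000, 0.0000, 0.0000, 0.0000]

t=0: k=[97 97 97 0 0 0 0 0 0 0]
t=1: x=[97.0000 97.0000 92.1500 4.8500 0.0000 0.0000 0.0000 0.0000 0.0000 0.0000] k=[97 97 95 1 0 0 0 0 0 0]
t=2: x=[97.0000 96.9000 90.4000 5.6500 0.0500 0.0000 0.0000 0.0000 0.0000 0.0000] k=[97 97 86 6 5 0 0 0 0 0]
t=3: x=[97.0000 96.4500 82.5500 9.9500 4.8000 0.2500 0.0000 0.0000 0.0000 0.0000] k=[97 95 85 5 1 3 0 0 0 0]
t=4: x=[96.9000 94.6000 81.5000 8.8000 1.3000 2.7500 0.1500 0.0000 0.0000 0.0000] k=[96 96 77 14 0 3 0 0 0 0]
t=5: x=[96.0000 95.0500 74.8000 16.4500 0.8500 2.7000 0.1500 0.0000 0.0000 0.0000] k=[91 92 77 20 6 5 0 0 0 0]
t=6: x=[91.0500 91.2000 74.9000 22.1500 6.6500 4.8000 0.2500 0.0000 0.0000 0.0000] k=[94 94 71 18 3 1 2 0 0 0]
t=7: x=[94.0000 92.8500 69.5000 19.9000 3.6500 1.1500 1.8500 0.1000 0.0000 0.0000] k=[92 89 75 25 5 4 2 0 0 0]
t=8: x=[91.8500 88.4500 73.2000 26.5000 5.9500 3.9500 2.0000 0.1000 0.0000 0.0000] k=[92 87 76 29 3 9 0 0 0 0]
t=9: x=[91.7500 86.7000 74.2000 30.0500 4.6000 8.2500 0.4500 0.0000 0.0000 0.0000] k=[89 89 73 35 10 10 0 0 0 0]
t=10: x=[89.0000 88.2000 71.9000 35.6500 11.2500 9.5000 0.5000 0.0000 0.0000 0.0000] k=[84 89 69 31 12 12 0 0 0 0]
t=11: x=[84.2500 87.7500 68.1000 31.9500 12.9500 11.4000 0.6000 0.0000 0.0000 0.0000] k=[87 87 69 27 10 14 1 0 0 0]
t=12: x=[87.0000 86.1000 67.8000 28.2500 11.0500 13.1500 1.6000 0.0500 0.0000 0.0000] k=[89 85 72 26 11 8 0 0 0 0]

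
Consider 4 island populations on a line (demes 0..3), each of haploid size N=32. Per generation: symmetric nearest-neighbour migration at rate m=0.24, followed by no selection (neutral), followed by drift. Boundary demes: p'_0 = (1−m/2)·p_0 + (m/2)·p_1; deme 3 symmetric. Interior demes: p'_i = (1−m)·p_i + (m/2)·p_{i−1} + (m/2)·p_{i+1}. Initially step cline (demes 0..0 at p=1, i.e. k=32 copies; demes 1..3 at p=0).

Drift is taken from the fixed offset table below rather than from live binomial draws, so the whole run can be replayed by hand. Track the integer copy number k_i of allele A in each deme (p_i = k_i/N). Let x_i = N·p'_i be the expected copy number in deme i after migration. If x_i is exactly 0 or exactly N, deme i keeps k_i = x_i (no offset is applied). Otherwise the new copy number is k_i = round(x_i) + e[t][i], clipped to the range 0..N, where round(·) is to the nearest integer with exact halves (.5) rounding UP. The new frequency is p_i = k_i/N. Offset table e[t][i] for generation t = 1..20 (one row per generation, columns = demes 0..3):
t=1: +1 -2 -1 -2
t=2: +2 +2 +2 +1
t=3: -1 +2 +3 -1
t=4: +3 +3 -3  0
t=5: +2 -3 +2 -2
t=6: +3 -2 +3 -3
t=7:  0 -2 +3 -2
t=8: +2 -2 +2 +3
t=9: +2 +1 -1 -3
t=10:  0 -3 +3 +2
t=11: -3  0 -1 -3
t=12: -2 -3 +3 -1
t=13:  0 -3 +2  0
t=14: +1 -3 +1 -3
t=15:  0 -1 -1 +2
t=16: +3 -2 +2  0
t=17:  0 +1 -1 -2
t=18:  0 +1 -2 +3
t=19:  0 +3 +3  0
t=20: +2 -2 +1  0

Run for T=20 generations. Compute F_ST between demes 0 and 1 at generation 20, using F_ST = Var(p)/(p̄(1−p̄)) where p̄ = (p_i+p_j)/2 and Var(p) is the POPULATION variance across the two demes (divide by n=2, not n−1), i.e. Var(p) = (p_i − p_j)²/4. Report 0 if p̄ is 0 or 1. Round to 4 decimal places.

t=0: k=[32 0 0 0]
t=1: x=[28.1600 3.8400 0.0000 0.0000] k=[29 2 0 0]
t=2: x=[25.7600 5.0000 0.2400 0.0000] k=[28 7 2 0]
t=3: x=[25.4800 8.9200 2.3600 0.2400] k=[24 11 5 0]
t=4: x=[22.4400 11.8400 5.1200 0.6000] k=[25 15 2 1]
t=5: x=[23.8000 14.6400 3.4400 1.1200] k=[26 12 5 0]
t=6: x=[24.3200 12.8400 5.2400 0.6000] k=[27 11 8 0]
t=7: x=[25.0800 12.5600 7.4000 0.9600] k=[25 11 10 0]
t=8: x=[23.3200 12.5600 8.9200 1.2000] k=[25 11 11 4]
t=9: x=[23.3200 12.6800 10.1600 4.8400] k=[25 14 9 2]
t=10: x=[23.6800 14.7200 8.7600 2.8400] k=[24 12 12 5]
t=11: x=[22.5600 13.4400 11.1600 5.8400] k=[20 13 10 3]
t=12: x=[19.1600 13.4800 9.5200 3.8400] k=[17 10 13 3]
t=13: x=[16.1600 11.2000 11.4400 4.2000] k=[16 8 13 4]
t=14: x=[15.0400 9.5600 11.3200 5.0800] k=[16 7 12 2]
t=15: x=[14.9200 8.6800 10.2000 3.2000] k=[15 8 9 5]
t=16: x=[14.1600 8.9600 8.4000 5.4800] k=[17 7 10 5]
t=17: x=[15.8000 8.5600 9.0400 5.6000] k=[16 10 8 4]
t=18: x=[15.2800 10.4800 7.7600 4.4800] k=[15 11 6 7]
t=19: x=[14.5200 10.8800 6.7200 6.8800] k=[15 14 10 7]
t=20: x=[14.8800 13.6400 10.1200 7.3600] k=[17 12 11 7]

0.0246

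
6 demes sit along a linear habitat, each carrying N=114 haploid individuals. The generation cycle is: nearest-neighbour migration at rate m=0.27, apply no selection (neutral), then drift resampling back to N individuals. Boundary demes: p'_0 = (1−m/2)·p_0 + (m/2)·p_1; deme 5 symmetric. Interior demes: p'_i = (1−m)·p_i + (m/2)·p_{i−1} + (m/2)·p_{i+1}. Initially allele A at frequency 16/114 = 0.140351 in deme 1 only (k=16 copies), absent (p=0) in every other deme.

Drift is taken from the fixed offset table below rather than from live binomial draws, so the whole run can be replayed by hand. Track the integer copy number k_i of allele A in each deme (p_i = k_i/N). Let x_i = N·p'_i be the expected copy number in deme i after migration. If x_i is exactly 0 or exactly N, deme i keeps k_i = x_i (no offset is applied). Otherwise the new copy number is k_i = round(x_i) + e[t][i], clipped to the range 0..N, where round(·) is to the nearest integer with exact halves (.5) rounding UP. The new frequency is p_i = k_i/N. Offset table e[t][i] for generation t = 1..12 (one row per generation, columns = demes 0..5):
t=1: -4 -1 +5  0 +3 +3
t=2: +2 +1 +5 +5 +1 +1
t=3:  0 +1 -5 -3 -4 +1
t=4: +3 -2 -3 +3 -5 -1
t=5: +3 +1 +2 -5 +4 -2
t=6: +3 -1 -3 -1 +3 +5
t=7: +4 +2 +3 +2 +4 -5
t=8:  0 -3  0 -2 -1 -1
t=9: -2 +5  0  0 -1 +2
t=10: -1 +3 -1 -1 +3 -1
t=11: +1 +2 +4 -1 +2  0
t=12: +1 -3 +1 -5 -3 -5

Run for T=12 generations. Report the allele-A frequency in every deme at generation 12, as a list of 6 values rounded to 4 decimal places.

t=0: k=[0 16 0 0 0 0]
t=1: x=[2.1600 11.6800 2.1600 0.0000 0.0000 0.0000] k=[0 11 7 0 0 0]
t=2: x=[1.4850 8.9750 6.5950 0.9450 0.0000 0.0000] k=[3 10 12 6 0 0]
t=3: x=[3.9450 9.3250 10.9200 6.0000 0.8100 0.0000] k=[4 10 6 3 0 0]
t=4: x=[4.8100 8.6500 6.1350 3.0000 0.4050 0.0000] k=[8 7 3 6 0 0]
t=5: x=[7.8650 6.5950 3.9450 4.7850 0.8100 0.0000] k=[11 8 6 0 5 0]
t=6: x=[10.5950 8.1350 5.4600 1.4850 3.6500 0.6750] k=[14 7 2 0 7 6]
t=7: x=[13.0550 7.2700 2.4050 1.2150 5.9200 6.1350] k=[17 9 5 3 10 1]
t=8: x=[15.9200 9.5400 5.2700 4.2150 7.8400 2.2150] k=[16 7 5 2 7 1]
t=9: x=[14.7850 7.9450 4.8650 3.0800 5.5150 1.8100] k=[13 13 5 3 5 4]
t=10: x=[13.0000 11.9200 5.8100 3.5400 4.5950 4.1350] k=[12 15 5 3 8 3]
t=11: x=[12.4050 13.2450 6.0800 3.9450 6.6500 3.6750] k=[13 15 10 3 9 4]
t=12: x=[13.2700 14.0550 9.7300 4.7550 7.5150 4.6750] k=[14 11 11 0 5 0]

[0.1228, 0.0965, 0.0965, 0.0000, 0.0439, 0.0000]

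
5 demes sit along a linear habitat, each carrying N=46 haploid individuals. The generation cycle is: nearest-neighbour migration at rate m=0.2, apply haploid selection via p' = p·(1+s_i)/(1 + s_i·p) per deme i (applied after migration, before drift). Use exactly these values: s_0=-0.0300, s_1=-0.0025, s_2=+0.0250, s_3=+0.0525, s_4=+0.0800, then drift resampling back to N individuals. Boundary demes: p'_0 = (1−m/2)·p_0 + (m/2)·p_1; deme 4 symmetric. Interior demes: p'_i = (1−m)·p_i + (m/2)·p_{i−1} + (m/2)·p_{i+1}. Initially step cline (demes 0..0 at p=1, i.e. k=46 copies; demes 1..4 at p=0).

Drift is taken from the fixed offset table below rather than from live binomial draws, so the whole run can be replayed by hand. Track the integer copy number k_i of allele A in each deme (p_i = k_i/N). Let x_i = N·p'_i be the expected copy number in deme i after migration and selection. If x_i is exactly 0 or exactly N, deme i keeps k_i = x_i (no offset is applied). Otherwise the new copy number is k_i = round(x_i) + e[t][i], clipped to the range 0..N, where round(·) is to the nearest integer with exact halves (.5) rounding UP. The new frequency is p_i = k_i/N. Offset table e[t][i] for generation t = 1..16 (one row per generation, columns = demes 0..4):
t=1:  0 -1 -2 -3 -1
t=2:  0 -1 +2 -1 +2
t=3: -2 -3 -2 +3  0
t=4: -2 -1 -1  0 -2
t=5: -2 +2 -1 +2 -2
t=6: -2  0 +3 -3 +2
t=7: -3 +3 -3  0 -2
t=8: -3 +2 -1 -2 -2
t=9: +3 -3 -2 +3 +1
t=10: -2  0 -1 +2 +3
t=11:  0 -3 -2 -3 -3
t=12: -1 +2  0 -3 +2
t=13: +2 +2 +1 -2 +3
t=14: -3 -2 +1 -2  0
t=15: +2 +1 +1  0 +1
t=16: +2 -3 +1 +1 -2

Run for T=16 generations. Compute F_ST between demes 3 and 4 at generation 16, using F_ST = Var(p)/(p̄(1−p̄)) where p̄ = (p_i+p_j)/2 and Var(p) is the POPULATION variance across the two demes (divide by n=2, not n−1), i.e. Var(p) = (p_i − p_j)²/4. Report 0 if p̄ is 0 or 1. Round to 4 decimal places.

t=0: k=[46 0 0 0 0]
t=1: x=[41.2724 4.5896 0.0000 0.0000 0.0000] k=[41 4 0 0 0]
t=2: x=[37.0831 7.2846 0.4099 0.0000 0.0000] k=[37 6 2 0 0]
t=3: x=[33.6264 8.6824 2.2523 0.2105 0.0000] k=[32 6 0 3 0]
t=4: x=[29.0755 7.9835 0.9220 2.5191 0.3238] k=[27 7 0 3 0]
t=5: x=[24.6519 8.2830 1.0244 2.5191 0.3238] k=[23 10 0 5 0]
t=6: x=[21.3512 10.2800 1.5362 4.1909 0.5395] k=[19 10 5 1 3]
t=7: x=[17.7667 10.3799 5.2131 1.6809 3.0093] k=[15 13 2 2 1]
t=8: x=[14.4959 12.0777 3.1722 1.9954 1.1857] k=[11 14 2 0 0]
t=9: x=[11.0424 12.4772 3.0700 0.2105 0.0000] k=[14 9 1 3 0]
t=10: x=[13.2113 8.6824 2.0478 2.6238 0.3238] k=[11 9 1 5 3]
t=11: x=[10.5503 8.3828 2.2523 4.6079 3.4369] k=[11 5 0 2 0]
t=12: x=[10.1569 5.0887 0.7172 1.6809 0.2159] k=[9 7 1 0 2]
t=13: x=[8.5853 6.5859 1.5362 0.3156 1.9379] k=[11 9 3 0 5]
t=14: x=[10.5503 8.5825 3.3764 0.8412 4.8223] k=[8 7 4 0 5]
t=15: x=[7.7027 6.7855 3.9890 0.9463 4.8223] k=[10 8 5 1 6]
t=16: x=[9.5671 7.8836 5.0092 1.9954 5.8837] k=[12 5 6 3 4]

0.0017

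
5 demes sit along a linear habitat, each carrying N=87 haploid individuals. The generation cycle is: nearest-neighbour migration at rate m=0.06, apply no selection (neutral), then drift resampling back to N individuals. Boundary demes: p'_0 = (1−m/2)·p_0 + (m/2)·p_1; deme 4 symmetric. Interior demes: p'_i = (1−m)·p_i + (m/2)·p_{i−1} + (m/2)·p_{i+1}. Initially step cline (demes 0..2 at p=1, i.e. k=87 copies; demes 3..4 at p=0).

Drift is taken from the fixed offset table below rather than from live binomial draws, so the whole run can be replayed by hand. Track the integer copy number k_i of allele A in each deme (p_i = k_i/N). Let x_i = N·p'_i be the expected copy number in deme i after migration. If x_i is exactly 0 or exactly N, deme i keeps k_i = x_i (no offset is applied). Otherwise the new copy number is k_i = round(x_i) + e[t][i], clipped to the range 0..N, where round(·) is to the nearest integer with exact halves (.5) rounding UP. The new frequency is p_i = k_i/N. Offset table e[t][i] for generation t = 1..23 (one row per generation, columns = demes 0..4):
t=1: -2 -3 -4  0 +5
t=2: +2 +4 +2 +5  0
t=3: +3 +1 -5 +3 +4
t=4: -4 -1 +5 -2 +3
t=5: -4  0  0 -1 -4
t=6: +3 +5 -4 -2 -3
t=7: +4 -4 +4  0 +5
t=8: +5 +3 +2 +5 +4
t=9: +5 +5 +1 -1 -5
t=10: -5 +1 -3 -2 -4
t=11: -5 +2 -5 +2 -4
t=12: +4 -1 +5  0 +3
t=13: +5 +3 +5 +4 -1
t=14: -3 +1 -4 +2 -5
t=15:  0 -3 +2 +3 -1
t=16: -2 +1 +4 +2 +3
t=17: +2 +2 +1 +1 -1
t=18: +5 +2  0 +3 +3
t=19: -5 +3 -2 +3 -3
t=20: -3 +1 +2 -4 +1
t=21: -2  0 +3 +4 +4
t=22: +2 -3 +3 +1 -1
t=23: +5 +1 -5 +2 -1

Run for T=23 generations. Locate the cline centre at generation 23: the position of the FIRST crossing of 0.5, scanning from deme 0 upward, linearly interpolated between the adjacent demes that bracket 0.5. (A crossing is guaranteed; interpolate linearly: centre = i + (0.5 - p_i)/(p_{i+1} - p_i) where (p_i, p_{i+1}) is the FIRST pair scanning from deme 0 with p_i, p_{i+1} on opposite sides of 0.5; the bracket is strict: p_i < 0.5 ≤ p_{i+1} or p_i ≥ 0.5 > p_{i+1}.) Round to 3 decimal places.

t=0: k=[87 87 87 0 0]
t=1: x=[87.0000 87.0000 84.3900 2.6100 0.0000] k=[87 87 80 3 0]
t=2: x=[87.0000 86.7900 77.9000 5.2200 0.0900] k=[87 87 80 10 0]
t=3: x=[87.0000 86.7900 78.1100 11.8000 0.3000] k=[87 87 73 15 4]
t=4: x=[87.0000 86.5800 71.6800 16.4100 4.3300] k=[87 86 77 14 7]
t=5: x=[86.9700 85.7600 75.3800 15.6800 7.2100] k=[83 86 75 15 3]
t=6: x=[83.0900 85.5800 73.5300 16.4400 3.3600] k=[86 87 70 14 0]
t=7: x=[86.0300 86.4600 68.8300 15.2600 0.4200] k=[87 82 73 15 5]
t=8: x=[86.8500 81.8800 71.5300 16.4400 5.3000] k=[87 85 74 21 9]
t=9: x=[86.9400 84.7300 72.7400 22.2300 9.3600] k=[87 87 74 21 4]
t=10: x=[87.0000 86.6100 72.8000 22.0800 4.5100] k=[87 87 70 20 1]
t=11: x=[87.0000 86.4900 69.0100 20.9300 1.5700] k=[87 87 64 23 0]
t=12: x=[87.0000 86.3100 63.4600 23.5400 0.6900] k=[87 85 68 24 4]
t=13: x=[86.9400 84.5500 67.1900 24.7200 4.6000] k=[87 87 72 29 4]
t=14: x=[87.0000 86.5500 71.1600 29.5400 4.7500] k=[87 87 67 32 0]
t=15: x=[87.0000 86.4000 66.5500 32.0900 0.9600] k=[87 83 69 35 0]
t=16: x=[86.8800 82.7000 68.4000 34.9700 1.0500] k=[85 84 72 37 4]
t=17: x=[84.9700 83.6700 71.3100 37.0600 4.9900] k=[87 86 72 38 4]
t=18: x=[86.9700 85.6100 71.4000 38.0000 5.0200] k=[87 87 71 41 8]
t=19: x=[87.0000 86.5200 70.5800 40.9100 8.9900] k=[87 87 69 44 6]
t=20: x=[87.0000 86.4600 68.7900 43.6100 7.1400] k=[87 87 71 40 8]
t=21: x=[87.0000 86.5200 70.5500 39.9700 8.9600] k=[87 87 74 44 13]
t=22: x=[87.0000 86.6100 73.4900 43.9700 13.9300] k=[87 84 76 45 13]
t=23: x=[86.9100 83.8500 75.3100 44.9700 13.9600] k=[87 85 70 47 13]

3.103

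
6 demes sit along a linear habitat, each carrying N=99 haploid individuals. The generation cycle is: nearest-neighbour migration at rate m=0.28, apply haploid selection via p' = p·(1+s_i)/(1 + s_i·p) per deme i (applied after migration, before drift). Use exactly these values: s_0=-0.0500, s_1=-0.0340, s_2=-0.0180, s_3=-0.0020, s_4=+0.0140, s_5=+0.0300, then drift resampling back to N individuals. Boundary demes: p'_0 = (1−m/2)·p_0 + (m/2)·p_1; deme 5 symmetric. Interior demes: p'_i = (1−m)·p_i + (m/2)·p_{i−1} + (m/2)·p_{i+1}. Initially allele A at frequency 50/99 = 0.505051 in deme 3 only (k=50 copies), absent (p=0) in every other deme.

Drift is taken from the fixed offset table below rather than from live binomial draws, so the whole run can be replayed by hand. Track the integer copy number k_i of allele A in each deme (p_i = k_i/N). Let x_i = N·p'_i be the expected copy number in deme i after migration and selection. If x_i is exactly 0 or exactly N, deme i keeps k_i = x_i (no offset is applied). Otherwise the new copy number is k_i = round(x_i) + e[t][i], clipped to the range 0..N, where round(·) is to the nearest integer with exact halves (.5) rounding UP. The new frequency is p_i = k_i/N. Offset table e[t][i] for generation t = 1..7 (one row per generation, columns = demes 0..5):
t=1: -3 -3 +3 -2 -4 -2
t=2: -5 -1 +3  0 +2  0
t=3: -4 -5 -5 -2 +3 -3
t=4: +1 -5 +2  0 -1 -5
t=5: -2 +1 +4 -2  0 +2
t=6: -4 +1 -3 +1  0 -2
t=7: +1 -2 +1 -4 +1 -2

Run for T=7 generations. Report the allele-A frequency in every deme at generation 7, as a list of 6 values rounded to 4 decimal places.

[0.0202, 0.0202, 0.1010, 0.0909, 0.1111, 0.0202]

t=0: k=[0 0 0 50 0 0]
t=1: x=[0.0000 0.0000 6.8828 35.9541 7.0910 0.0000] k=[0 0 10 34 3 0]
t=2: x=[0.0000 1.3531 11.7703 26.2614 7.0100 0.4325] k=[0 0 15 26 9 0]
t=3: x=[0.0000 2.0301 14.2174 22.0457 10.2470 1.2973] k=[0 0 9 20 13 0]
t=4: x=[0.0000 1.2177 9.1284 17.4512 12.3091 1.8736] k=[0 0 11 17 11 0]
t=5: x=[0.0000 1.4884 10.1336 15.2941 10.4290 1.5855] k=[0 2 14 13 10 4]
t=6: x=[0.2660 3.2882 11.9873 12.6978 9.7010 4.9779] k=[0 4 9 14 10 3]
t=7: x=[0.5322 4.0049 8.8525 12.7178 9.7010 4.0945] k=[2 2 10 9 11 2]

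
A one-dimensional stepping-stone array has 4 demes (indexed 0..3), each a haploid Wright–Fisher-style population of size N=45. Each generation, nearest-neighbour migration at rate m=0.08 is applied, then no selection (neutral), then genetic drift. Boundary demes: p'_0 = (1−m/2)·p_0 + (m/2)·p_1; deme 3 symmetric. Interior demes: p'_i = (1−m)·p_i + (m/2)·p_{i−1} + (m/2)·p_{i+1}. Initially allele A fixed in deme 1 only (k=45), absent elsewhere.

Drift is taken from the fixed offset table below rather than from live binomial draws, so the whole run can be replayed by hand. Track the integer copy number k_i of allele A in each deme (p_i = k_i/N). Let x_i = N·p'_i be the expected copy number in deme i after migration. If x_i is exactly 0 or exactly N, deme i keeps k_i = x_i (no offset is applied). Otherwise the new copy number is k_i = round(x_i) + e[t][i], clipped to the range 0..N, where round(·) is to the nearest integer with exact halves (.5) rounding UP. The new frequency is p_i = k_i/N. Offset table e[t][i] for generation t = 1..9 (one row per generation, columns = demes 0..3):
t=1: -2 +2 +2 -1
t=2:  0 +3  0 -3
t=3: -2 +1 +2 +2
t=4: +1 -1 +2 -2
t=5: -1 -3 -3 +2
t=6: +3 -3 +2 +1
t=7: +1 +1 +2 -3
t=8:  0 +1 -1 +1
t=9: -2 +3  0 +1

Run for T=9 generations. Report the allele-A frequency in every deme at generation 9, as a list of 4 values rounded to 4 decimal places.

t=0: k=[0 45 0 0]
t=1: x=[1.8000 41.4000 1.8000 0.0000] k=[0 43 4 0]
t=2: x=[1.7200 39.7200 5.4000 0.1600] k=[2 43 5 0]
t=3: x=[3.6400 39.8400 6.3200 0.2000] k=[2 41 8 2]
t=4: x=[3.5600 38.1200 9.0800 2.2400] k=[5 37 11 0]
t=5: x=[6.2800 34.6800 11.6000 0.4400] k=[5 32 9 2]
t=6: x=[6.0800 30.0000 9.6400 2.2800] k=[9 27 12 3]
t=7: x=[9.7200 25.6800 12.2400 3.3600] k=[11 27 14 0]
t=8: x=[11.6400 25.8400 13.9600 0.5600] k=[12 27 13 2]
t=9: x=[12.6000 25.8400 13.1200 2.4400] k=[11 29 13 3]

[0.2444, 0.6444, 0.2889, 0.0667]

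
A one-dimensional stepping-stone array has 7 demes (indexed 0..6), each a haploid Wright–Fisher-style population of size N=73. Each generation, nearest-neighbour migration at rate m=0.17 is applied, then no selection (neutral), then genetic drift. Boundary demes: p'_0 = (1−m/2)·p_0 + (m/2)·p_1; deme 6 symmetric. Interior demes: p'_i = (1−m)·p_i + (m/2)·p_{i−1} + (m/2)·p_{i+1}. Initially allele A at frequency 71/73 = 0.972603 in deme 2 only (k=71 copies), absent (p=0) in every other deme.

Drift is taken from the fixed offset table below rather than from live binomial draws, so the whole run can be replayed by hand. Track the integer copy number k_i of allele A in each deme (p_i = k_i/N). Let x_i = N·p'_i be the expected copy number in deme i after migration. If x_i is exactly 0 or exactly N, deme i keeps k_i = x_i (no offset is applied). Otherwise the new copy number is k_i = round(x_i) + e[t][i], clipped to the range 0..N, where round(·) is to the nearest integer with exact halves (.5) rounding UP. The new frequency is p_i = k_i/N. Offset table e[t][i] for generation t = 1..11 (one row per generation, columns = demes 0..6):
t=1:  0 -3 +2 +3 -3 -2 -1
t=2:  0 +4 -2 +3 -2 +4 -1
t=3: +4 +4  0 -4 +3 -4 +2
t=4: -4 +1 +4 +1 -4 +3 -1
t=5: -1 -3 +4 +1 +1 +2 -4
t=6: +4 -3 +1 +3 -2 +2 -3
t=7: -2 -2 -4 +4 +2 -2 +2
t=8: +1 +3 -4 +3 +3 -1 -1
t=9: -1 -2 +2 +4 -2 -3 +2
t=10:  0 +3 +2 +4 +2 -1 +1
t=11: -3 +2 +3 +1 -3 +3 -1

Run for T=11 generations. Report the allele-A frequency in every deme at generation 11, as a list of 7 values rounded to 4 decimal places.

[0.1096, 0.3014, 0.4384, 0.4384, 0.1507, 0.0685, 0.0548]

t=0: k=[0 0 71 0 0 0 0]
t=1: x=[0.0000 6.0350 58.9300 6.0350 0.0000 0.0000 0.0000] k=[0 3 61 9 0 0 0]
t=2: x=[0.2550 7.6750 51.6500 12.6550 0.7650 0.0000 0.0000] k=[0 12 50 16 0 0 0]
t=3: x=[1.0200 14.2100 43.8800 17.5300 1.3600 0.0000 0.0000] k=[5 18 44 14 4 0 0]
t=4: x=[6.1050 19.1050 39.2400 15.7000 4.5100 0.3400 0.0000] k=[2 20 43 17 1 3 0]
t=5: x=[3.5300 20.4250 38.8350 17.8500 2.5300 2.5750 0.2550] k=[3 17 43 19 4 5 0]
t=6: x=[4.1900 18.0200 38.7500 19.7650 5.3600 4.4900 0.4250] k=[8 15 40 23 3 6 0]
t=7: x=[8.5950 16.5300 36.4300 22.7450 4.9550 5.2350 0.5100] k=[7 15 32 27 7 3 3]
t=8: x=[7.6800 15.7650 30.1300 25.7250 8.3600 3.3400 3.0000] k=[9 19 26 29 11 2 2]
t=9: x=[9.8500 18.7450 25.6600 27.2150 11.7650 2.7650 2.0000] k=[9 17 28 31 10 0 4]
t=10: x=[9.6800 17.2550 27.3200 28.9600 10.9350 1.1900 3.6600] k=[10 20 29 33 13 0 5]
t=11: x=[10.8500 19.9150 28.5750 30.9600 13.5950 1.5300 4.5750] k=[8 22 32 32 11 5 4]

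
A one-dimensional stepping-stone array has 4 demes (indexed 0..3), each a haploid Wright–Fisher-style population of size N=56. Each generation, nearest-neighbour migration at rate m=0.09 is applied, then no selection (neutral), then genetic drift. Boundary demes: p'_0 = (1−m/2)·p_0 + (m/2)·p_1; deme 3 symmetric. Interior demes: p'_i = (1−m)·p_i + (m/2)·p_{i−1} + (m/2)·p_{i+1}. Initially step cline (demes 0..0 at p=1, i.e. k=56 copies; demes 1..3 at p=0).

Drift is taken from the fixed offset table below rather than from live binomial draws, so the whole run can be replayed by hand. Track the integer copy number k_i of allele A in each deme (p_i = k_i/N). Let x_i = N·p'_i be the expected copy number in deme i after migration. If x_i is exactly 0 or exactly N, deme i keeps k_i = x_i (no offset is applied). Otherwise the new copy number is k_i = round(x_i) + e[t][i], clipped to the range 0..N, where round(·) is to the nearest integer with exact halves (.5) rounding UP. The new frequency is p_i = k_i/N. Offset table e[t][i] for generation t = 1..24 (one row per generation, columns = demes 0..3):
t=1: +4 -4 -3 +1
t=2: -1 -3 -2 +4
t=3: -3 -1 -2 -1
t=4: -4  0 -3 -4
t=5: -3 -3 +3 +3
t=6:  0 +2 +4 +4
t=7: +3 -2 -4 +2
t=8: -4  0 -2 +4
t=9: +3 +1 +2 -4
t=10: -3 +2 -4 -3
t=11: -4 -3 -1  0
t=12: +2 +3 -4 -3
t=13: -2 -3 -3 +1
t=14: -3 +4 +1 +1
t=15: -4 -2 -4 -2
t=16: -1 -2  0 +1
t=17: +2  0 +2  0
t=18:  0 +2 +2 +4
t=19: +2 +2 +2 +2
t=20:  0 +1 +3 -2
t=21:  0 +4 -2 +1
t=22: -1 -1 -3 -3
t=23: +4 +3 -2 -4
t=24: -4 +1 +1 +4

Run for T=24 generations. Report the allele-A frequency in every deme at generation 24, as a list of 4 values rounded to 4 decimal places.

[0.2857, 0.3214, 0.0714, 0.0714]

t=0: k=[56 0 0 0]
t=1: x=[53.4800 2.5200 0.0000 0.0000] k=[56 0 0 0]
t=2: x=[53.4800 2.5200 0.0000 0.0000] k=[52 0 0 0]
t=3: x=[49.6600 2.3400 0.0000 0.0000] k=[47 1 0 0]
t=4: x=[44.9300 3.0250 0.0450 0.0000] k=[41 3 0 0]
t=5: x=[39.2900 4.5750 0.1350 0.0000] k=[36 2 3 0]
t=6: x=[34.4700 3.5750 2.8200 0.1350] k=[34 6 7 4]
t=7: x=[32.7400 7.3050 6.8200 4.1350] k=[36 5 3 6]
t=8: x=[34.6050 6.3050 3.2250 5.8650] k=[31 6 1 10]
t=9: x=[29.8750 6.9000 1.6300 9.5950] k=[33 8 4 6]
t=10: x=[31.8750 8.9450 4.2700 5.9100] k=[29 11 0 3]
t=11: x=[28.1900 11.3150 0.6300 2.8650] k=[24 8 0 3]
t=12: x=[23.2800 8.3600 0.4950 2.8650] k=[25 11 0 0]
t=13: x=[24.3700 11.1350 0.4950 0.0000] k=[22 8 0 0]
t=14: x=[21.3700 8.2700 0.3600 0.0000] k=[18 12 1 0]
t=15: x=[17.7300 11.7750 1.4500 0.0450] k=[14 10 0 0]
t=16: x=[13.8200 9.7300 0.4500 0.0000] k=[13 8 0 0]
t=17: x=[12.7750 7.8650 0.3600 0.0000] k=[15 8 2 0]
t=18: x=[14.6850 8.0450 2.1800 0.0900] k=[15 10 4 4]
t=19: x=[14.7750 9.9550 4.2700 4.0000] k=[17 12 6 6]
t=20: x=[16.7750 11.9550 6.2700 6.0000] k=[17 13 9 4]
t=21: x=[16.8200 13.0000 8.9550 4.2250] k=[17 17 7 5]
t=22: x=[17.0000 16.5500 7.3600 5.0900] k=[16 16 4 2]
t=23: x=[16.0000 15.4600 4.4500 2.0900] k=[20 18 2 0]
t=24: x=[19.9100 17.3700 2.6300 0.0900] k=[16 18 4 4]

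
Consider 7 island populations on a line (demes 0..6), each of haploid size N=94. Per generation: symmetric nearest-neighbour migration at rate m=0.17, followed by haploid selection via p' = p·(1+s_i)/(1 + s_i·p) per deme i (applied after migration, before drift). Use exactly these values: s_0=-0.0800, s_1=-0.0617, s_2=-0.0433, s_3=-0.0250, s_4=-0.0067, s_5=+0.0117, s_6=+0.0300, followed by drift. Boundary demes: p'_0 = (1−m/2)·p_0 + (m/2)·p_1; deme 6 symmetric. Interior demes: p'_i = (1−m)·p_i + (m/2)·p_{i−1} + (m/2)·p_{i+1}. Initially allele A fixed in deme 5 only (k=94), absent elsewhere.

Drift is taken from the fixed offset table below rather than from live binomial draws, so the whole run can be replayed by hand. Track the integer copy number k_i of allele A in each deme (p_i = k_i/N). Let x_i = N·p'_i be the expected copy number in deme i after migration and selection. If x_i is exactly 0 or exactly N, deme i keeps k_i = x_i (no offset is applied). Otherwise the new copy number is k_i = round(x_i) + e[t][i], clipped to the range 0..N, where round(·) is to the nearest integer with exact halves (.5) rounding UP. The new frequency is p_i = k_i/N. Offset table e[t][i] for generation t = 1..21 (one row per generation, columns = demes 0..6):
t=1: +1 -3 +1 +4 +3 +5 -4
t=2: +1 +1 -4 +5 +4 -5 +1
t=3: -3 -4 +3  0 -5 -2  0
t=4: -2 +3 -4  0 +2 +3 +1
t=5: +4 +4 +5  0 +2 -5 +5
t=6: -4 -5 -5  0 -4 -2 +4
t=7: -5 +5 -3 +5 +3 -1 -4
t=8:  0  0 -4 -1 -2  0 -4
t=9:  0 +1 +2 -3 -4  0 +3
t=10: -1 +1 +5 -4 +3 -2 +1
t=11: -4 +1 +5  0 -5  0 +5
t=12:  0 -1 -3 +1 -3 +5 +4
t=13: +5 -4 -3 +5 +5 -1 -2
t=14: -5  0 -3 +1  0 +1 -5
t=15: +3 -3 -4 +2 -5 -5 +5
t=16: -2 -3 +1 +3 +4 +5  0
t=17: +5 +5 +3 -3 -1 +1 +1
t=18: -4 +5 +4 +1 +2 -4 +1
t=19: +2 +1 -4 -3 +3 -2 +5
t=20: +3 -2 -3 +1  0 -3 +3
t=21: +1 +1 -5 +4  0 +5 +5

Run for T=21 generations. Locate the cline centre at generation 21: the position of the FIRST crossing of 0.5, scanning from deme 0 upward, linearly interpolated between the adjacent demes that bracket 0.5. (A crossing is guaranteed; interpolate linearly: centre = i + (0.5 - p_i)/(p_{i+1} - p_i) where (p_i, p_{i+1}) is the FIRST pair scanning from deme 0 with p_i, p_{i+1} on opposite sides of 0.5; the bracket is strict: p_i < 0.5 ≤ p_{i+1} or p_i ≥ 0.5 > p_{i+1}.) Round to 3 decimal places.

t=0: k=[0 0 0 0 0 94 0]
t=1: x=[0.0000 0.0000 0.0000 0.0000 7.9410 78.1737 8.2088] k=[0 0 0 0 11 83 4]
t=2: x=[0.0000 0.0000 0.0000 0.9119 16.0951 70.3714 10.9988] k=[0 0 0 6 20 65 12]
t=3: x=[0.0000 0.0000 0.4880 6.5246 22.5197 56.9315 16.9111] k=[0 0 3 7 18 55 17]
t=4: x=[0.0000 0.2393 2.9556 7.4201 20.1036 48.8980 20.7032] k=[0 3 0 7 22 52 22]
t=5: x=[0.2347 2.3402 0.8135 7.5033 23.1575 47.1734 25.0899] k=[4 6 6 8 25 42 30]
t=6: x=[3.8501 5.4913 5.9197 9.0655 24.8768 39.8017 31.6374] k=[0 0 1 9 21 38 36]
t=7: x=[0.0000 0.0798 1.5271 9.1292 21.3140 36.6447 36.8299] k=[0 5 0 14 24 36 33]
t=8: x=[0.3911 3.9046 1.5462 13.3671 24.0495 34.9801 33.8929] k=[0 4 0 12 22 35 30]
t=9: x=[0.3129 3.1220 1.3019 11.5707 22.1410 33.7211 31.0364] k=[0 4 3 9 18 34 34]
t=10: x=[0.3129 3.3623 3.4450 9.0459 18.4949 32.8883 34.6441] k=[0 4 8 5 21 31 36]
t=11: x=[0.3129 3.7631 7.1086 6.4610 20.3825 30.8155 36.2309] k=[0 5 12 6 15 31 41]
t=12: x=[0.3911 4.8675 10.4758 7.1069 15.5078 30.7301 40.8313] k=[0 4 7 8 13 36 45]
t=13: x=[0.3129 3.6829 6.5549 8.1496 14.4476 35.0653 44.9278] k=[5 0 4 13 19 34 43]
t=14: x=[4.2255 0.7182 4.2420 12.4686 19.6603 33.7412 42.9235] k=[0 1 1 13 20 35 38]
t=15: x=[0.0782 0.8591 1.9343 12.3018 20.5718 34.2328 38.4146] k=[3 0 0 14 16 29 43]
t=16: x=[2.5313 0.2393 1.1391 12.6993 16.8419 29.3192 42.4972] k=[1 0 2 16 21 34 42]
t=17: x=[0.8425 0.2393 2.8933 14.9146 21.5681 33.8265 42.0057] k=[6 5 6 12 21 35 43]
t=18: x=[5.4693 4.8675 6.1650 11.9877 21.3140 34.7444 43.0087] k=[1 10 10 13 23 31 44]
t=19: x=[1.6262 8.7180 9.8575 13.3032 22.7140 31.6688 43.5852] k=[4 10 6 10 26 30 49]
t=20: x=[4.1652 8.6373 6.4105 10.7761 24.8569 31.5182 48.0795] k=[7 7 3 12 25 29 51]
t=21: x=[6.4786 6.2765 3.9347 12.0711 24.1143 30.7703 49.8227] k=[7 7 0 16 24 36 55]

5.579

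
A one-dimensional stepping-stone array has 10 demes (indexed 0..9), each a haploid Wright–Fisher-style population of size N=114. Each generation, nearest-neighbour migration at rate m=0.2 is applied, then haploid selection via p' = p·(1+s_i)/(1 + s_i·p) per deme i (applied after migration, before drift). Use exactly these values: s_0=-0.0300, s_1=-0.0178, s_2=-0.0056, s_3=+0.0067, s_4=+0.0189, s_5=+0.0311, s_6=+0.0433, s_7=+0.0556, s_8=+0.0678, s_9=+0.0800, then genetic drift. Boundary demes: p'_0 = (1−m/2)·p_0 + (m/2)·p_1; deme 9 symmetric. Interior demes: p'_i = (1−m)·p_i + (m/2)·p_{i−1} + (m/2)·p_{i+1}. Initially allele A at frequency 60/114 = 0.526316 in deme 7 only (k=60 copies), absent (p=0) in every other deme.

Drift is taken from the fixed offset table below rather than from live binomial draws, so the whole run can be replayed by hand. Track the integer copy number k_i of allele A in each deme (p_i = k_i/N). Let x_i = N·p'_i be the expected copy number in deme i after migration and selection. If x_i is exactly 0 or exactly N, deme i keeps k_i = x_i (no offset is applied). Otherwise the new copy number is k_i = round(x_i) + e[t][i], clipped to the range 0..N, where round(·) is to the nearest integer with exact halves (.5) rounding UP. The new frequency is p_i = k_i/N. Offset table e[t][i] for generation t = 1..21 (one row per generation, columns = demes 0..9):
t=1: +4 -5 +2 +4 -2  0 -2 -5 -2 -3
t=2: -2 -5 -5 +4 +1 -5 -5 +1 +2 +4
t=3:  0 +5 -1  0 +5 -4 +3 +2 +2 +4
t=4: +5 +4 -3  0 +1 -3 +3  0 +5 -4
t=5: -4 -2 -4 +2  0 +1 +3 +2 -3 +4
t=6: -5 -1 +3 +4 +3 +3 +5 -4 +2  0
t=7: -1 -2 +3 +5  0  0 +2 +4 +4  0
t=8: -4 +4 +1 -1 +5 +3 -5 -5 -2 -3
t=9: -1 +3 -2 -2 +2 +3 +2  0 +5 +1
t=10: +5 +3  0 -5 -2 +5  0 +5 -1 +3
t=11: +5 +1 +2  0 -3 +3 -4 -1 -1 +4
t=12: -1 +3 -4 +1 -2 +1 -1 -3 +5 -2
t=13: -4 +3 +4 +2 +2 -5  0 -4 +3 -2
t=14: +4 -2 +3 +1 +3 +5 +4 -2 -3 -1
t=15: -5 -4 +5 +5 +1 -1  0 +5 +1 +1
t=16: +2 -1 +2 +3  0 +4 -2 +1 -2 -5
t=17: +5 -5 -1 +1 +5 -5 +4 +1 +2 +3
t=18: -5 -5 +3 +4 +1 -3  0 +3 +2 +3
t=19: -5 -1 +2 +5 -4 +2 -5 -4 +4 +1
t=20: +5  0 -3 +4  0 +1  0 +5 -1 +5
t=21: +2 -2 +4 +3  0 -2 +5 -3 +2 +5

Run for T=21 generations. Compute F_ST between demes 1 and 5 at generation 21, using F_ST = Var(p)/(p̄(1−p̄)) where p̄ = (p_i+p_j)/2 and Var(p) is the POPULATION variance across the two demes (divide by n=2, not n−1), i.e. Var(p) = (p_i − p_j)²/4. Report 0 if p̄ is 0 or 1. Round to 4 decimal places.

t=0: k=[0 0 0 0 0 0 0 60 0 0]
t=1: x=[0.0000 0.0000 0.0000 0.0000 0.0000 0.0000 6.2456 49.5098 6.3840 0.0000] k=[0 0 0 0 0 0 4 45 4 0]
t=2: x=[0.0000 0.0000 0.0000 0.0000 0.0000 0.4124 8.0100 38.1612 8.1846 0.4319] k=[0 0 0 0 0 0 3 39 10 4]
t=3: x=[0.0000 0.0000 0.0000 0.0000 0.0000 0.3093 6.5571 33.7717 13.0386 4.9520] k=[0 0 0 0 0 0 10 36 15 9]
t=4: x=[0.0000 0.0000 0.0000 0.0000 0.0000 1.0308 12.0492 32.5435 17.4475 10.2986] k=[0 0 0 0 0 0 15 33 22 6]
t=5: x=[0.0000 0.0000 0.0000 0.0000 0.0000 1.5460 15.8703 31.3139 22.6678 8.1645] k=[0 0 0 0 0 3 19 33 20 12]
t=6: x=[0.0000 0.0000 0.0000 0.0000 0.3057 4.4285 19.4750 31.5189 21.6262 13.7009] k=[0 0 0 0 3 7 24 28 24 14]
t=7: x=[0.0000 0.0000 0.0000 0.3020 3.1570 8.5388 23.4805 28.3364 24.6436 16.0312] k=[0 0 0 5 3 9 25 32 29 16]
t=8: x=[0.0000 0.0000 0.4972 4.3277 3.8694 10.2829 24.9155 32.2362 29.4087 18.4599] k=[0 0 1 3 9 13 20 27 27 15]
t=9: x=[0.0000 0.0982 1.0939 3.4221 8.9533 13.6641 20.7087 27.4107 27.1329 17.2993] k=[0 3 0 1 11 17 23 27 32 18]
t=10: x=[0.2910 2.3582 0.3978 1.9125 10.7814 17.4478 23.5830 28.2336 31.5755 20.6706] k=[5 5 0 0 9 22 24 33 31 24]
t=11: x=[4.8564 4.4230 0.4972 0.9060 9.5628 21.4278 25.5300 33.1578 31.9877 26.2215] k=[10 5 2 1 7 24 22 32 31 30]
t=12: x=[9.2381 5.1116 2.1879 1.7112 8.2420 22.6507 23.9931 32.1338 32.5026 31.8355] k=[8 8 0 3 6 24 23 29 38 30]
t=13: x=[7.7764 7.0798 1.0939 3.0196 7.6323 22.6507 24.5056 30.4933 37.9420 32.5602] k=[4 10 5 5 10 18 25 26 41 31]
t=14: x=[4.4674 8.7537 5.4707 5.5351 10.4768 18.3670 25.2228 28.5420 40.1901 33.8010] k=[8 7 8 7 13 23 29 27 37 33]
t=15: x=[7.6790 7.0798 7.7593 7.7481 13.6230 23.1601 29.1093 29.3641 37.2255 35.2459] k=[3 3 13 13 15 22 29 34 38 36]
t=16: x=[2.9123 3.9313 11.9398 13.2781 15.7525 22.5489 29.7219 35.2028 39.0668 38.1274] k=[5 3 14 16 16 27 28 36 37 33]
t=17: x=[4.6619 4.2263 13.0350 15.8911 17.3739 26.6198 29.6198 36.6320 38.1466 35.2459] k=[10 0 12 17 22 22 34 38 40 38]
t=18: x=[8.7507 2.1616 11.2430 17.0968 21.8285 23.7711 34.2062 39.1794 41.3119 40.1789] k=[4 0 14 21 23 21 34 42 43 43]
t=19: x=[3.4953 1.7685 13.2342 20.6125 22.9412 23.0582 34.5114 42.7355 44.6689 45.0797] k=[0 1 15 26 19 25 30 39 49 46]
t=20: x=[0.0970 2.2599 14.6282 24.3275 20.6143 25.5012 31.3543 40.5016 49.5290 48.4304] k=[5 2 12 28 21 27 31 46 49 53]
t=21: x=[4.5646 3.2429 12.5372 25.8332 22.6378 27.4329 33.0865 46.2797 50.9414 54.7857] k=[7 1 17 29 23 25 38 43 53 60]

0.1097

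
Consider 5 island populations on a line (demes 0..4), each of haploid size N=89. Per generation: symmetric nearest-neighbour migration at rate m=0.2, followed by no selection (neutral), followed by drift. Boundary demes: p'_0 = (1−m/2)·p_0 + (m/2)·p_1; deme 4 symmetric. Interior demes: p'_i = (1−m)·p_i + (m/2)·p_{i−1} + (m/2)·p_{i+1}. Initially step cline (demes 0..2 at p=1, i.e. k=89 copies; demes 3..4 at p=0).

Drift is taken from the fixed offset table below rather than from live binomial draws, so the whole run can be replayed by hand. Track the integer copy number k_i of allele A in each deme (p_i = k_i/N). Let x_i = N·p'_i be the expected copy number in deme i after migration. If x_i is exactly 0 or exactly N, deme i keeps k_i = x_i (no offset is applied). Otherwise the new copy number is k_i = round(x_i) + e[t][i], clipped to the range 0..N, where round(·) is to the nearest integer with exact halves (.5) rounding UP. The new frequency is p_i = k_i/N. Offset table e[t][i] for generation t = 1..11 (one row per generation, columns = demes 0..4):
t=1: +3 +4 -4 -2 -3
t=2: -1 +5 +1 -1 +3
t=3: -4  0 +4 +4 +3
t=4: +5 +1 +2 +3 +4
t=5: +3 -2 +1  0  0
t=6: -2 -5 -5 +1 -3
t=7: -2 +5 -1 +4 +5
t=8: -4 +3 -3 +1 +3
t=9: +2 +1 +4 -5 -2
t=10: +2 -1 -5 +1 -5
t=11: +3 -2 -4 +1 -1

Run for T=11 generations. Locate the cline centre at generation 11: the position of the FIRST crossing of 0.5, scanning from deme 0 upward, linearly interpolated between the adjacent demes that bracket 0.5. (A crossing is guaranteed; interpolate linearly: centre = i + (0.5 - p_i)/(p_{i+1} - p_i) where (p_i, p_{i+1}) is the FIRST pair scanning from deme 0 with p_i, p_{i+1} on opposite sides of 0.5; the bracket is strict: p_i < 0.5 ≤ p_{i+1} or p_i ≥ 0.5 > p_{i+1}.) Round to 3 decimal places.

t=0: k=[89 89 89 0 0]
t=1: x=[89.0000 89.0000 80.1000 8.9000 0.0000] k=[89 89 76 7 0]
t=2: x=[89.0000 87.7000 70.4000 13.2000 0.7000] k=[89 89 71 12 4]
t=3: x=[89.0000 87.2000 66.9000 17.1000 4.8000] k=[89 87 71 21 8]
t=4: x=[88.8000 85.6000 67.6000 24.7000 9.3000] k=[89 87 70 28 13]
t=5: x=[88.8000 85.5000 67.5000 30.7000 14.5000] k=[89 84 69 31 15]
t=6: x=[88.5000 83.0000 66.7000 33.2000 16.6000] k=[87 78 62 34 14]
t=7: x=[86.1000 77.3000 60.8000 34.8000 16.0000] k=[84 82 60 39 21]
t=8: x=[83.8000 80.0000 60.1000 39.3000 22.8000] k=[80 83 57 40 26]
t=9: x=[80.3000 80.1000 57.9000 40.3000 27.4000] k=[82 81 62 35 25]
t=10: x=[81.9000 79.2000 61.2000 36.7000 26.0000] k=[84 78 56 38 21]
t=11: x=[83.4000 76.4000 56.4000 38.1000 22.7000] k=[86 74 52 39 22]

2.577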